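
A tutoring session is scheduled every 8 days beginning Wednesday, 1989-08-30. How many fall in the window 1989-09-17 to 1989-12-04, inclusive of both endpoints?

10

Occurrences land 8·i days after 1989-08-30 for i = 0, 1, 2, …
1989-09-17 is 18 days after the start; 18 ÷ 8 = 2 remainder 2; since the remainder is 2, round up to i = 3. First occurrence in the window: #4 on 1989-09-23 (3×8 = 24 days in).
1989-12-04 is 96 days after the start; 96 ÷ 8 = 12 remainder 0. Last occurrence in the window: #13 on 1989-12-04.
Occurrences #4 through #13: 10 in total.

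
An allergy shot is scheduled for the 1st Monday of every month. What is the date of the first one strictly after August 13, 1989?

September 4, 1989

August 1989 starts on a Tuesday, so its 1st Monday is August 7, 1989 (6 days in).
That is not after August 13, 1989, so look at September 1989.
September 1989 starts on a Friday, so its 1st Monday is September 4, 1989 (3 days in).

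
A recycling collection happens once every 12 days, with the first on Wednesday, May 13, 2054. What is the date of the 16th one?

November 9, 2054

The 16th occurrence is 15 intervals after the first: 15 × 12 = 180 days after May 13, 2054.
May has 31 days — 18 days to the end of May leaves 162.
June has 30 days (132 left).
July has 31 days (101 left).
August has 31 days (70 left).
September has 30 days (40 left).
October has 31 days (9 left).
9 days into November → November 9, 2054.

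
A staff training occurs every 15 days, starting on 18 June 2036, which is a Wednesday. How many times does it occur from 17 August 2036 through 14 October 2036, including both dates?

4

Occurrences land 15·i days after 18 June 2036 for i = 0, 1, 2, …
17 August 2036 is 60 days after the start; 60 ÷ 15 = 4 remainder 0. First occurrence in the window: #5 on 17 August 2036 (4×15 = 60 days in).
14 October 2036 is 118 days after the start; 118 ÷ 15 = 7 remainder 13. Last occurrence in the window: #8 on 1 October 2036.
Occurrences #5 through #8: 4 in total.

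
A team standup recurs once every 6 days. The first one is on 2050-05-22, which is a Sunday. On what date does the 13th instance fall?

2050-08-02

The 13th occurrence is 12 intervals after the first: 12 × 6 = 72 days after 2050-05-22.
May has 31 days — 9 days to the end of May leaves 63.
June has 30 days (33 left).
July has 31 days (2 left).
2 days into August → 2050-08-02.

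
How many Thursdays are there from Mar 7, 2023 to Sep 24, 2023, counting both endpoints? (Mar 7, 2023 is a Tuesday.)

29

Mar 7, 2023 is a Tuesday; the first Thursday on or after it is Mar 9, 2023 (2 days later).
From Mar 9, 2023 to Sep 24, 2023: 22 + 30 + 31 + 30 + 31 + 31 + 24 = 199 days (rest of Mar, Apr, May, Jun, Jul, Aug, Sep).
199 ÷ 7 = 28 full weeks with remainder 3, so 28 more Thursdays after the first → 29.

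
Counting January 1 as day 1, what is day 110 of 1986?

April 20, 1986

January has 31 days (110 − 31 = 79 remain).
February has 28 days (79 − 28 = 51 remain).
March has 31 days (51 − 31 = 20 remain).
20 into April → April 20.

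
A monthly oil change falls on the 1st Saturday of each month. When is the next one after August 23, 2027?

September 4, 2027

August 2027 starts on a Sunday, so its 1st Saturday is August 7, 2027 (6 days in).
That is not after August 23, 2027, so look at September 2027.
September 2027 starts on a Wednesday, so its 1st Saturday is September 4, 2027 (3 days in).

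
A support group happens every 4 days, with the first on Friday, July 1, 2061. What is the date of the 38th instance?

November 26, 2061

The 38th occurrence is 37 intervals after the first: 37 × 4 = 148 days after July 1, 2061.
July has 31 days — 30 days to the end of July leaves 118.
August has 31 days (87 left).
September has 30 days (57 left).
October has 31 days (26 left).
26 days into November → November 26, 2061.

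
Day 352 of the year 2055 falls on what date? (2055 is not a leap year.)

January has 31 days (352 − 31 = 321 remain).
February has 28 days (321 − 28 = 293 remain).
March has 31 days (293 − 31 = 262 remain).
April has 30 days (262 − 30 = 232 remain).
May has 31 days (232 − 31 = 201 remain).
June has 30 days (201 − 30 = 171 remain).
July has 31 days (171 − 31 = 140 remain).
August has 31 days (140 − 31 = 109 remain).
September has 30 days (109 − 30 = 79 remain).
October has 31 days (79 − 31 = 48 remain).
November has 30 days (48 − 30 = 18 remain).
18 into December → December 18.

December 18, 2055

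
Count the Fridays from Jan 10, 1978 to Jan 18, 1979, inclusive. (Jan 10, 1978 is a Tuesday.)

53

Jan 10, 1978 is a Tuesday; the first Friday on or after it is Jan 13, 1978 (3 days later).
From Jan 13, 1978 to Jan 18, 1979: 352 + 18 = 370 days (rest of 1978, to Jan 18, 1979 in 1979).
370 ÷ 7 = 52 full weeks with remainder 6, so 52 more Fridays after the first → 53.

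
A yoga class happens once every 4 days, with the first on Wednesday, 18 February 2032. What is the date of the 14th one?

10 April 2032

The 14th occurrence is 13 intervals after the first: 13 × 4 = 52 days after 18 February 2032.
February has 29 days — 11 days to the end of February leaves 41.
March has 31 days (10 left).
10 days into April → 10 April 2032.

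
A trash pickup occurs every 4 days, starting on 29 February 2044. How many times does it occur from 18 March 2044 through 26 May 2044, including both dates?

Occurrences land 4·i days after 29 February 2044 for i = 0, 1, 2, …
18 March 2044 is 18 days after the start; 18 ÷ 4 = 4 remainder 2; since the remainder is 2, round up to i = 5. First occurrence in the window: #6 on 20 March 2044 (5×4 = 20 days in).
26 May 2044 is 87 days after the start; 87 ÷ 4 = 21 remainder 3. Last occurrence in the window: #22 on 23 May 2044.
Occurrences #6 through #22: 17 in total.

17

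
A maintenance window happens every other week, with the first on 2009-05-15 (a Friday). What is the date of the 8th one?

The 8th occurrence is 7 intervals after the first: 7 × 14 = 98 days after 2009-05-15.
May has 31 days — 16 days to the end of May leaves 82.
June has 30 days (52 left).
July has 31 days (21 left).
21 days into August → 2009-08-21.

2009-08-21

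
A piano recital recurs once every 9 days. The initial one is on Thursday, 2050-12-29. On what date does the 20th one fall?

2051-06-18

The 20th occurrence is 19 intervals after the first: 19 × 9 = 171 days after 2050-12-29.
December has 31 days — 2 days to the end of December leaves 169.
January has 31 days (138 left).
February has 28 days (110 left).
March has 31 days (79 left).
April has 30 days (49 left).
May has 31 days (18 left).
18 days into June → 2051-06-18.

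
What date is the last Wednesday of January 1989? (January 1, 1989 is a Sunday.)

January 1989 begins on a Sunday, so the first Wednesday is January 4 (3 days later).
January 1989 has 31 days. Adding weeks: 4, 11, 18, 25 — the last one ≤ 31 is the 25th.

1989-01-25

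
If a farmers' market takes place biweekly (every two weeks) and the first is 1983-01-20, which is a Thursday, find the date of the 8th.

The 8th occurrence is 7 intervals after the first: 7 × 14 = 98 days after 1983-01-20.
January has 31 days — 11 days to the end of January leaves 87.
February has 28 days (59 left).
March has 31 days (28 left).
28 days into April → 1983-04-28.

1983-04-28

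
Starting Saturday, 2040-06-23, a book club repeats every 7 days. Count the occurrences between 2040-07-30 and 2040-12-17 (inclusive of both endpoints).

20

Occurrences land 7·i days after 2040-06-23 for i = 0, 1, 2, …
2040-07-30 is 37 days after the start; 37 ÷ 7 = 5 remainder 2; since the remainder is 2, round up to i = 6. First occurrence in the window: #7 on 2040-08-04 (6×7 = 42 days in).
2040-12-17 is 177 days after the start; 177 ÷ 7 = 25 remainder 2. Last occurrence in the window: #26 on 2040-12-15.
Occurrences #7 through #26: 20 in total.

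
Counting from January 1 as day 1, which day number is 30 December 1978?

364

Days in months before December: 31 + 28 + 31 + 30 + 31 + 30 + 31 + 31 + 30 + 31 + 30 = 334.
Plus 30 days into December → day 364.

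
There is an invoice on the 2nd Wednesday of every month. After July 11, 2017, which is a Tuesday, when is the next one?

July 2017 starts on a Saturday; its first Wednesday is the 5th, so the 2nd Wednesday is the 12th — July 12, 2017.
July 12, 2017 is after July 11, 2017, so that is the next one.

July 12, 2017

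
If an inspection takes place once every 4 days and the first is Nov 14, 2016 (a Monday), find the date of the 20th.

The 20th occurrence is 19 intervals after the first: 19 × 4 = 76 days after Nov 14, 2016.
Nov has 30 days — 16 days to the end of Nov leaves 60.
Dec has 31 days (29 left).
29 days into Jan → Jan 29, 2017.

Jan 29, 2017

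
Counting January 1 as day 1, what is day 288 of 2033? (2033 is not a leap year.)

January has 31 days (288 − 31 = 257 remain).
February has 28 days (257 − 28 = 229 remain).
March has 31 days (229 − 31 = 198 remain).
April has 30 days (198 − 30 = 168 remain).
May has 31 days (168 − 31 = 137 remain).
June has 30 days (137 − 30 = 107 remain).
July has 31 days (107 − 31 = 76 remain).
August has 31 days (76 − 31 = 45 remain).
September has 30 days (45 − 30 = 15 remain).
15 into October → October 15.

October 15, 2033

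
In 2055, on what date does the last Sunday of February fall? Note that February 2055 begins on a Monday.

28 February 2055

February 2055 begins on a Monday, so the first Sunday is February 7 (6 days later).
February 2055 has 28 days. Adding weeks: 7, 14, 21, 28 — the last one ≤ 28 is the 28th.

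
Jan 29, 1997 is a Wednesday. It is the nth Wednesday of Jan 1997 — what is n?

5th

Day 29 falls in week ⌈29/7⌉ of the month.
Days 1–7 hold the 1st Wednesday, 8–14 the 2nd, 15–21 the 3rd, 22–28 the 4th, 29–31 the 5th.
29 is in the range for the 5th.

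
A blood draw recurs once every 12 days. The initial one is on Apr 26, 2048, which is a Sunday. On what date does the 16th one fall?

Oct 23, 2048

The 16th occurrence is 15 intervals after the first: 15 × 12 = 180 days after Apr 26, 2048.
Apr has 30 days — 4 days to the end of Apr leaves 176.
May has 31 days (145 left).
Jun has 30 days (115 left).
Jul has 31 days (84 left).
Aug has 31 days (53 left).
Sep has 30 days (23 left).
23 days into Oct → Oct 23, 2048.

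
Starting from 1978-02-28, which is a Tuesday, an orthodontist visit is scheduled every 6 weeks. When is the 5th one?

The 5th occurrence is 4 intervals after the first: 4 × 42 = 168 days after 1978-02-28.
February has 28 days — 0 days to the end of February leaves 168.
March has 31 days (137 left).
April has 30 days (107 left).
May has 31 days (76 left).
June has 30 days (46 left).
July has 31 days (15 left).
15 days into August → 1978-08-15.

1978-08-15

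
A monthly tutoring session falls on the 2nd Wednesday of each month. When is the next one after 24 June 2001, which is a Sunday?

11 July 2001

June 2001 starts on a Friday; its first Wednesday is the 6th, so the 2nd Wednesday is the 13th — 13 June 2001.
That is not after 24 June 2001, so look at July 2001.
July 2001 starts on a Sunday; its first Wednesday is the 4th, so the 2nd Wednesday is the 11th — 11 July 2001.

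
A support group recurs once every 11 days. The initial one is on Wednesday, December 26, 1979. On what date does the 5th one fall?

The 5th occurrence is 4 intervals after the first: 4 × 11 = 44 days after December 26, 1979.
December has 31 days — 5 days to the end of December leaves 39.
January has 31 days (8 left).
8 days into February → February 8, 1980.

February 8, 1980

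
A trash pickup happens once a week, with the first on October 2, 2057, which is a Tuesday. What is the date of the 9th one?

November 27, 2057

The 9th occurrence is 8 intervals after the first: 8 × 7 = 56 days after October 2, 2057.
October has 31 days — 29 days to the end of October leaves 27.
27 days into November → November 27, 2057.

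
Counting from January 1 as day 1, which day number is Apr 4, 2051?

94

Days in months before Apr: 31 + 28 + 31 = 90.
Plus 4 days into Apr → day 94.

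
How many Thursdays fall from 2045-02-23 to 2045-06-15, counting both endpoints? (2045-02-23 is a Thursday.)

17

2045-02-23 is a Thursday; the first Thursday on or after it is 2045-02-23.
From 2045-02-23 to 2045-06-15: 5 + 31 + 30 + 31 + 15 = 112 days (rest of February, March, April, May, June).
112 ÷ 7 = 16 full weeks with remainder 0, so 16 more Thursdays after the first → 17.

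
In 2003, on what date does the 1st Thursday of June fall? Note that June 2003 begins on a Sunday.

5 June 2003

June 2003 begins on a Sunday, so the first Thursday is June 5 (4 days later).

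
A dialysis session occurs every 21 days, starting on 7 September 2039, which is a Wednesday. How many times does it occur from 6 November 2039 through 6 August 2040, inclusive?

13

Occurrences land 21·i days after 7 September 2039 for i = 0, 1, 2, …
6 November 2039 is 60 days after the start; 60 ÷ 21 = 2 remainder 18; since the remainder is 18, round up to i = 3. First occurrence in the window: #4 on 9 November 2039 (3×21 = 63 days in).
6 August 2040 is 334 days after the start; 334 ÷ 21 = 15 remainder 19. Last occurrence in the window: #16 on 18 July 2040.
Occurrences #4 through #16: 13 in total.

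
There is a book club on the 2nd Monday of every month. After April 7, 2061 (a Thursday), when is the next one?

April 2061 starts on a Friday; its first Monday is the 4th, so the 2nd Monday is the 11th — April 11, 2061.
April 11, 2061 is after April 7, 2061, so that is the next one.

April 11, 2061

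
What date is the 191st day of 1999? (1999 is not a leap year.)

July 10, 1999

January has 31 days (191 − 31 = 160 remain).
February has 28 days (160 − 28 = 132 remain).
March has 31 days (132 − 31 = 101 remain).
April has 30 days (101 − 30 = 71 remain).
May has 31 days (71 − 31 = 40 remain).
June has 30 days (40 − 30 = 10 remain).
10 into July → July 10.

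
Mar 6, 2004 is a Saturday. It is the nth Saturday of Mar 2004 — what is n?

1st

Day 6 falls in week ⌈6/7⌉ of the month.
Days 1–7 hold the 1st Saturday, 8–14 the 2nd, 15–21 the 3rd, 22–28 the 4th, 29–31 the 5th.
6 is in the range for the 1st.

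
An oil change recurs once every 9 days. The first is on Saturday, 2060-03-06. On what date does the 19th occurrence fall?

2060-08-15

The 19th occurrence is 18 intervals after the first: 18 × 9 = 162 days after 2060-03-06.
March has 31 days — 25 days to the end of March leaves 137.
April has 30 days (107 left).
May has 31 days (76 left).
June has 30 days (46 left).
July has 31 days (15 left).
15 days into August → 2060-08-15.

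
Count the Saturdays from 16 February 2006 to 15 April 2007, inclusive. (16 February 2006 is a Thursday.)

61

16 February 2006 is a Thursday; the first Saturday on or after it is 18 February 2006 (2 days later).
From 18 February 2006 to 15 April 2007: 316 + 105 = 421 days (rest of 2006, to 15 April 2007 in 2007).
421 ÷ 7 = 60 full weeks with remainder 1, so 60 more Saturdays after the first → 61.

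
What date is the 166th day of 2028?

January has 31 days (166 − 31 = 135 remain).
February has 29 days (135 − 29 = 106 remain).
March has 31 days (106 − 31 = 75 remain).
April has 30 days (75 − 30 = 45 remain).
May has 31 days (45 − 31 = 14 remain).
14 into June → June 14.

14 June 2028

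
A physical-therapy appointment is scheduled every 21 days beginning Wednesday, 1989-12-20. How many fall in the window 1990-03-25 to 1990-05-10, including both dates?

2

Occurrences land 21·i days after 1989-12-20 for i = 0, 1, 2, …
1990-03-25 is 95 days after the start; 95 ÷ 21 = 4 remainder 11; since the remainder is 11, round up to i = 5. First occurrence in the window: #6 on 1990-04-04 (5×21 = 105 days in).
1990-05-10 is 141 days after the start; 141 ÷ 21 = 6 remainder 15. Last occurrence in the window: #7 on 1990-04-25.
Occurrences #6 through #7: 2 in total.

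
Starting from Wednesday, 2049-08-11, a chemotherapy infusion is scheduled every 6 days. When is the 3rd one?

2049-08-23

The 3rd occurrence is 2 intervals after the first: 2 × 6 = 12 days after 2049-08-11.
12 days later is 2049-08-23.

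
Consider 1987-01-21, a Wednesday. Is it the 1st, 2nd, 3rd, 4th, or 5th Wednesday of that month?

3rd

Day 21 falls in week ⌈21/7⌉ of the month.
Days 1–7 hold the 1st Wednesday, 8–14 the 2nd, 15–21 the 3rd, 22–28 the 4th, 29–31 the 5th.
21 is in the range for the 3rd.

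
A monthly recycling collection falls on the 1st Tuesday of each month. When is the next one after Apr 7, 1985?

Apr 1985 starts on a Monday, so its 1st Tuesday is Apr 2, 1985 (1 day in).
That is not after Apr 7, 1985, so look at May 1985.
May 1985 starts on a Wednesday, so its 1st Tuesday is May 7, 1985 (6 days in).

May 7, 1985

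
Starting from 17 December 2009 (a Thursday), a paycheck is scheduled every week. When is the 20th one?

The 20th occurrence is 19 intervals after the first: 19 × 7 = 133 days after 17 December 2009.
December has 31 days — 14 days to the end of December leaves 119.
January has 31 days (88 left).
February has 28 days (60 left).
March has 31 days (29 left).
29 days into April → 29 April 2010.

29 April 2010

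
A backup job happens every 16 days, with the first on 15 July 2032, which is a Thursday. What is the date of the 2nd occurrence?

The 2nd occurrence is 1 interval after the first: 1 × 16 = 16 days after 15 July 2032.
16 days later is 31 July 2032.

31 July 2032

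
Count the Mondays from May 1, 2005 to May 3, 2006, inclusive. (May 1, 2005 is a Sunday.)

May 1, 2005 is a Sunday; the first Monday on or after it is May 2, 2005 (1 day later).
From May 2, 2005 to May 3, 2006: 243 + 123 = 366 days (rest of 2005, to May 3, 2006 in 2006).
366 ÷ 7 = 52 full weeks with remainder 2, so 52 more Mondays after the first → 53.

53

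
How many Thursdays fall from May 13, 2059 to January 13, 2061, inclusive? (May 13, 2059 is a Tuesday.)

88

May 13, 2059 is a Tuesday; the first Thursday on or after it is May 15, 2059 (2 days later).
From May 15, 2059 to January 13, 2061: 230 + 366 + 13 = 609 days (rest of 2059, 2060, to January 13, 2061 in 2061).
609 ÷ 7 = 87 full weeks with remainder 0, so 87 more Thursdays after the first → 88.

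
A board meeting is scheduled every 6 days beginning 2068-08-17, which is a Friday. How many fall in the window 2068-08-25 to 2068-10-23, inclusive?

Occurrences land 6·i days after 2068-08-17 for i = 0, 1, 2, …
2068-08-25 is 8 days after the start; 8 ÷ 6 = 1 remainder 2; since the remainder is 2, round up to i = 2. First occurrence in the window: #3 on 2068-08-29 (2×6 = 12 days in).
2068-10-23 is 67 days after the start; 67 ÷ 6 = 11 remainder 1. Last occurrence in the window: #12 on 2068-10-22.
Occurrences #3 through #12: 10 in total.

10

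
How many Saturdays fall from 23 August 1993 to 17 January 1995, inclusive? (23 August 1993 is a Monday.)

23 August 1993 is a Monday; the first Saturday on or after it is 28 August 1993 (5 days later).
From 28 August 1993 to 17 January 1995: 125 + 365 + 17 = 507 days (rest of 1993, 1994, to 17 January 1995 in 1995).
507 ÷ 7 = 72 full weeks with remainder 3, so 72 more Saturdays after the first → 73.

73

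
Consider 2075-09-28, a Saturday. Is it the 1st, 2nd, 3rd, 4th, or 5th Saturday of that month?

4th

Day 28 falls in week ⌈28/7⌉ of the month.
Days 1–7 hold the 1st Saturday, 8–14 the 2nd, 15–21 the 3rd, 22–28 the 4th, 29–31 the 5th.
28 is in the range for the 4th.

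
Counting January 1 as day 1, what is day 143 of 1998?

January has 31 days (143 − 31 = 112 remain).
February has 28 days (112 − 28 = 84 remain).
March has 31 days (84 − 31 = 53 remain).
April has 30 days (53 − 30 = 23 remain).
23 into May → May 23.

23 May 1998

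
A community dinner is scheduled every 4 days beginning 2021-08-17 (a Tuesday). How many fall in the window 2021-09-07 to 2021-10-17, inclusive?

10

Occurrences land 4·i days after 2021-08-17 for i = 0, 1, 2, …
2021-09-07 is 21 days after the start; 21 ÷ 4 = 5 remainder 1; since the remainder is 1, round up to i = 6. First occurrence in the window: #7 on 2021-09-10 (6×4 = 24 days in).
2021-10-17 is 61 days after the start; 61 ÷ 4 = 15 remainder 1. Last occurrence in the window: #16 on 2021-10-16.
Occurrences #7 through #16: 10 in total.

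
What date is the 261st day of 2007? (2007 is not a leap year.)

January has 31 days (261 − 31 = 230 remain).
February has 28 days (230 − 28 = 202 remain).
March has 31 days (202 − 31 = 171 remain).
April has 30 days (171 − 30 = 141 remain).
May has 31 days (141 − 31 = 110 remain).
June has 30 days (110 − 30 = 80 remain).
July has 31 days (80 − 31 = 49 remain).
August has 31 days (49 − 31 = 18 remain).
18 into September → September 18.

2007-09-18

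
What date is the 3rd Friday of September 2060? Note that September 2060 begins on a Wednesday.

September 2060 begins on a Wednesday, so the first Friday is September 3 (2 days later).
The 3rd Friday is 2 weeks later: 3 + 14 = 17.

September 17, 2060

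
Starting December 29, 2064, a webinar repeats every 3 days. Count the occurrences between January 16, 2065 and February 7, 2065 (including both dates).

8

Occurrences land 3·i days after December 29, 2064 for i = 0, 1, 2, …
January 16, 2065 is 18 days after the start; 18 ÷ 3 = 6 remainder 0. First occurrence in the window: #7 on January 16, 2065 (6×3 = 18 days in).
February 7, 2065 is 40 days after the start; 40 ÷ 3 = 13 remainder 1. Last occurrence in the window: #14 on February 6, 2065.
Occurrences #7 through #14: 8 in total.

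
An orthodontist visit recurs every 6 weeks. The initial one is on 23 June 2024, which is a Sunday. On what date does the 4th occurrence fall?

27 October 2024

The 4th occurrence is 3 intervals after the first: 3 × 42 = 126 days after 23 June 2024.
June has 30 days — 7 days to the end of June leaves 119.
July has 31 days (88 left).
August has 31 days (57 left).
September has 30 days (27 left).
27 days into October → 27 October 2024.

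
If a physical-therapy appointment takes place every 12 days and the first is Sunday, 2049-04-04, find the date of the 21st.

The 21st occurrence is 20 intervals after the first: 20 × 12 = 240 days after 2049-04-04.
April has 30 days — 26 days to the end of April leaves 214.
May has 31 days (183 left).
June has 30 days (153 left).
July has 31 days (122 left).
August has 31 days (91 left).
September has 30 days (61 left).
October has 31 days (30 left).
30 days into November → 2049-11-30.

2049-11-30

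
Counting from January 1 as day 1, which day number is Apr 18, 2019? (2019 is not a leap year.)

Days in months before Apr: 31 + 28 + 31 = 90.
Plus 18 days into Apr → day 108.

108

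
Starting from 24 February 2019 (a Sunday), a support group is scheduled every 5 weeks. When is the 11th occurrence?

The 11th occurrence is 10 intervals after the first: 10 × 35 = 350 days after 24 February 2019.
February has 28 days — 4 days to the end of February leaves 346.
March has 31 days (315 left).
April has 30 days (285 left).
May has 31 days (254 left).
June has 30 days (224 left).
July has 31 days (193 left).
August has 31 days (162 left).
September has 30 days (132 left).
October has 31 days (101 left).
November has 30 days (71 left).
December has 31 days (40 left).
January has 31 days (9 left).
9 days into February → 9 February 2020.

9 February 2020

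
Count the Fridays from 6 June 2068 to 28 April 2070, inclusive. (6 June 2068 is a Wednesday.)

6 June 2068 is a Wednesday; the first Friday on or after it is 8 June 2068 (2 days later).
From 8 June 2068 to 28 April 2070: 206 + 365 + 118 = 689 days (rest of 2068, 2069, to 28 April 2070 in 2070).
689 ÷ 7 = 98 full weeks with remainder 3, so 98 more Fridays after the first → 99.

99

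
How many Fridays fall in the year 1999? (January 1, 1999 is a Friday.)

January 1, 1999 is a Friday; the first Friday on or after it is January 1, 1999.
From January 1, 1999 to December 31, 1999: 30 + 28 + 31 + 30 + 31 + 30 + 31 + 31 + 30 + 31 + 30 + 31 = 364 days (rest of January, February, March, April, May, June, July, August, September, October, November, December).
364 ÷ 7 = 52 full weeks with remainder 0, so 52 more Fridays after the first → 53.

53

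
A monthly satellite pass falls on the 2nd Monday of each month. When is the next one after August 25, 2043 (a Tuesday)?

August 2043 starts on a Saturday; its first Monday is the 3rd, so the 2nd Monday is the 10th — August 10, 2043.
That is not after August 25, 2043, so look at September 2043.
September 2043 starts on a Tuesday; its first Monday is the 7th, so the 2nd Monday is the 14th — September 14, 2043.

September 14, 2043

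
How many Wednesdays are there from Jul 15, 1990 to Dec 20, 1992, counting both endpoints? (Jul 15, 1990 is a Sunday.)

Jul 15, 1990 is a Sunday; the first Wednesday on or after it is Jul 18, 1990 (3 days later).
From Jul 18, 1990 to Dec 20, 1992: 166 + 365 + 355 = 886 days (rest of 1990, 1991, to Dec 20, 1992 in 1992).
886 ÷ 7 = 126 full weeks with remainder 4, so 126 more Wednesdays after the first → 127.

127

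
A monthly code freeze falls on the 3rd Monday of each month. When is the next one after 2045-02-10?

2045-02-20

February 2045 starts on a Wednesday; its first Monday is the 6th, so the 3rd Monday is the 20th — 2045-02-20.
2045-02-20 is after 2045-02-10, so that is the next one.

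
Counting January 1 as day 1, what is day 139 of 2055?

19 May 2055

January has 31 days (139 − 31 = 108 remain).
February has 28 days (108 − 28 = 80 remain).
March has 31 days (80 − 31 = 49 remain).
April has 30 days (49 − 30 = 19 remain).
19 into May → May 19.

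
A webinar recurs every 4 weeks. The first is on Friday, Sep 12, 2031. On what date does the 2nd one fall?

Oct 10, 2031

The 2nd occurrence is 1 interval after the first: 1 × 28 = 28 days after Sep 12, 2031.
Sep has 30 days — 18 days to the end of Sep leaves 10.
10 days into Oct → Oct 10, 2031.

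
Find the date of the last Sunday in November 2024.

November 2024 begins on a Friday, so the first Sunday is November 3 (2 days later).
November 2024 has 30 days. Adding weeks: 3, 10, 17, 24 — the last one ≤ 30 is the 24th.

24 November 2024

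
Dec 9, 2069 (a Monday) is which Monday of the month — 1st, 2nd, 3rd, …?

Day 9 falls in week ⌈9/7⌉ of the month.
Days 1–7 hold the 1st Monday, 8–14 the 2nd, 15–21 the 3rd, 22–28 the 4th, 29–31 the 5th.
9 is in the range for the 2nd.

2nd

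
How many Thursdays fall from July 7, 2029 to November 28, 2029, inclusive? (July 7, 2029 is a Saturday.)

20

July 7, 2029 is a Saturday; the first Thursday on or after it is July 12, 2029 (5 days later).
From July 12, 2029 to November 28, 2029: 19 + 31 + 30 + 31 + 28 = 139 days (rest of July, August, September, October, November).
139 ÷ 7 = 19 full weeks with remainder 6, so 19 more Thursdays after the first → 20.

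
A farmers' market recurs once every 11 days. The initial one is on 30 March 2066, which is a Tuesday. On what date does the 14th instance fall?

20 August 2066

The 14th occurrence is 13 intervals after the first: 13 × 11 = 143 days after 30 March 2066.
March has 31 days — 1 day to the end of March leaves 142.
April has 30 days (112 left).
May has 31 days (81 left).
June has 30 days (51 left).
July has 31 days (20 left).
20 days into August → 20 August 2066.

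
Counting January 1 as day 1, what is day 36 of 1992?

January has 31 days (36 − 31 = 5 remain).
5 into February → February 5.

February 5, 1992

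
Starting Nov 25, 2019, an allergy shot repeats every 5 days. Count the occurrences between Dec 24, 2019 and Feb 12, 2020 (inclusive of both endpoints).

Occurrences land 5·i days after Nov 25, 2019 for i = 0, 1, 2, …
Dec 24, 2019 is 29 days after the start; 29 ÷ 5 = 5 remainder 4; since the remainder is 4, round up to i = 6. First occurrence in the window: #7 on Dec 25, 2019 (6×5 = 30 days in).
Feb 12, 2020 is 79 days after the start; 79 ÷ 5 = 15 remainder 4. Last occurrence in the window: #16 on Feb 8, 2020.
Occurrences #7 through #16: 10 in total.

10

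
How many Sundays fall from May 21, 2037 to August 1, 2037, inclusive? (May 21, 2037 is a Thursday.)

May 21, 2037 is a Thursday; the first Sunday on or after it is May 24, 2037 (3 days later).
From May 24, 2037 to August 1, 2037: 7 + 30 + 31 + 1 = 69 days (rest of May, June, July, August).
69 ÷ 7 = 9 full weeks with remainder 6, so 9 more Sundays after the first → 10.

10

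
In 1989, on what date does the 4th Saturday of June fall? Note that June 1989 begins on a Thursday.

24 June 1989

June 1989 begins on a Thursday, so the first Saturday is June 3 (2 days later).
The 4th Saturday is 3 weeks later: 3 + 21 = 24.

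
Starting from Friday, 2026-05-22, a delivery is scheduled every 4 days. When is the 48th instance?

2026-11-26

The 48th occurrence is 47 intervals after the first: 47 × 4 = 188 days after 2026-05-22.
May has 31 days — 9 days to the end of May leaves 179.
June has 30 days (149 left).
July has 31 days (118 left).
August has 31 days (87 left).
September has 30 days (57 left).
October has 31 days (26 left).
26 days into November → 2026-11-26.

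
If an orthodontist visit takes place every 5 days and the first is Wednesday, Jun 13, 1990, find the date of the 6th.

Jul 8, 1990

The 6th occurrence is 5 intervals after the first: 5 × 5 = 25 days after Jun 13, 1990.
Jun has 30 days — 17 days to the end of Jun leaves 8.
8 days into Jul → Jul 8, 1990.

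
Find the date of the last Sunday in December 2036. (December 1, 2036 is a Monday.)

December 2036 begins on a Monday, so the first Sunday is December 7 (6 days later).
December 2036 has 31 days. Adding weeks: 7, 14, 21, 28 — the last one ≤ 31 is the 28th.

December 28, 2036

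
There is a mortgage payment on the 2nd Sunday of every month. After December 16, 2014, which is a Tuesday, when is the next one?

December 2014 starts on a Monday; its first Sunday is the 7th, so the 2nd Sunday is the 14th — December 14, 2014.
That is not after December 16, 2014, so look at January 2015.
January 2015 starts on a Thursday; its first Sunday is the 4th, so the 2nd Sunday is the 11th — January 11, 2015.

January 11, 2015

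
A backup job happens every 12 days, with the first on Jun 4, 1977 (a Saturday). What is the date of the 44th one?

Nov 2, 1978

The 44th occurrence is 43 intervals after the first: 43 × 12 = 516 days after Jun 4, 1977.
Jun has 30 days — 26 days to the end of Jun leaves 490.
From end of Jun to end of 1977 is 184 days (306 left).
Jan has 31 days (275 left).
Feb has 28 days (247 left).
Mar has 31 days (216 left).
Apr has 30 days (186 left).
May has 31 days (155 left).
Jun has 30 days (125 left).
Jul has 31 days (94 left).
Aug has 31 days (63 left).
Sep has 30 days (33 left).
Oct has 31 days (2 left).
2 days into Nov → Nov 2, 1978.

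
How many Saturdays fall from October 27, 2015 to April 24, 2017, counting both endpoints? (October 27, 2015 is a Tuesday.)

78

October 27, 2015 is a Tuesday; the first Saturday on or after it is October 31, 2015 (4 days later).
From October 31, 2015 to April 24, 2017: 61 + 366 + 114 = 541 days (rest of 2015, 2016, to April 24, 2017 in 2017).
541 ÷ 7 = 77 full weeks with remainder 2, so 77 more Saturdays after the first → 78.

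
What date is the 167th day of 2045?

Jan has 31 days (167 − 31 = 136 remain).
Feb has 28 days (136 − 28 = 108 remain).
Mar has 31 days (108 − 31 = 77 remain).
Apr has 30 days (77 − 30 = 47 remain).
May has 31 days (47 − 31 = 16 remain).
16 into Jun → Jun 16.

Jun 16, 2045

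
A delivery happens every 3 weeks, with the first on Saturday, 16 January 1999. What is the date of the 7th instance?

22 May 1999

The 7th occurrence is 6 intervals after the first: 6 × 21 = 126 days after 16 January 1999.
January has 31 days — 15 days to the end of January leaves 111.
February has 28 days (83 left).
March has 31 days (52 left).
April has 30 days (22 left).
22 days into May → 22 May 1999.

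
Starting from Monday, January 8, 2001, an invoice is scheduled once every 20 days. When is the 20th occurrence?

January 23, 2002

The 20th occurrence is 19 intervals after the first: 19 × 20 = 380 days after January 8, 2001.
January has 31 days — 23 days to the end of January leaves 357.
February has 28 days (329 left).
March has 31 days (298 left).
April has 30 days (268 left).
May has 31 days (237 left).
June has 30 days (207 left).
July has 31 days (176 left).
August has 31 days (145 left).
September has 30 days (115 left).
October has 31 days (84 left).
November has 30 days (54 left).
December has 31 days (23 left).
23 days into January → January 23, 2002.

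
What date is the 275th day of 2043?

October 2, 2043

January has 31 days (275 − 31 = 244 remain).
February has 28 days (244 − 28 = 216 remain).
March has 31 days (216 − 31 = 185 remain).
April has 30 days (185 − 30 = 155 remain).
May has 31 days (155 − 31 = 124 remain).
June has 30 days (124 − 30 = 94 remain).
July has 31 days (94 − 31 = 63 remain).
August has 31 days (63 − 31 = 32 remain).
September has 30 days (32 − 30 = 2 remain).
2 into October → October 2.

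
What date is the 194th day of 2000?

Jan has 31 days (194 − 31 = 163 remain).
Feb has 29 days (163 − 29 = 134 remain).
Mar has 31 days (134 − 31 = 103 remain).
Apr has 30 days (103 − 30 = 73 remain).
May has 31 days (73 − 31 = 42 remain).
Jun has 30 days (42 − 30 = 12 remain).
12 into Jul → Jul 12.

Jul 12, 2000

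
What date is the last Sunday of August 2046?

August 26, 2046

August 2046 begins on a Wednesday, so the first Sunday is August 5 (4 days later).
August 2046 has 31 days. Adding weeks: 5, 12, 19, 26 — the last one ≤ 31 is the 26th.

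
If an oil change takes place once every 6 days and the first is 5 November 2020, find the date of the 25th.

29 March 2021

The 25th occurrence is 24 intervals after the first: 24 × 6 = 144 days after 5 November 2020.
November has 30 days — 25 days to the end of November leaves 119.
December has 31 days (88 left).
January has 31 days (57 left).
February has 28 days (29 left).
29 days into March → 29 March 2021.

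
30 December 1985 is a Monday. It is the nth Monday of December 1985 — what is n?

5th

Day 30 falls in week ⌈30/7⌉ of the month.
Days 1–7 hold the 1st Monday, 8–14 the 2nd, 15–21 the 3rd, 22–28 the 4th, 29–31 the 5th.
30 is in the range for the 5th.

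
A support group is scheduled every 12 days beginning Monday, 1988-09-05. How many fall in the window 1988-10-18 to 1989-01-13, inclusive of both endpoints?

7

Occurrences land 12·i days after 1988-09-05 for i = 0, 1, 2, …
1988-10-18 is 43 days after the start; 43 ÷ 12 = 3 remainder 7; since the remainder is 7, round up to i = 4. First occurrence in the window: #5 on 1988-10-23 (4×12 = 48 days in).
1989-01-13 is 130 days after the start; 130 ÷ 12 = 10 remainder 10. Last occurrence in the window: #11 on 1989-01-03.
Occurrences #5 through #11: 7 in total.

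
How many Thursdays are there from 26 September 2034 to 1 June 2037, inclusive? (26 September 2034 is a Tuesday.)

140

26 September 2034 is a Tuesday; the first Thursday on or after it is 28 September 2034 (2 days later).
From 28 September 2034 to 1 June 2037: 94 + 365 + 366 + 152 = 977 days (rest of 2034, 2035, 2036, to 1 June 2037 in 2037).
977 ÷ 7 = 139 full weeks with remainder 4, so 139 more Thursdays after the first → 140.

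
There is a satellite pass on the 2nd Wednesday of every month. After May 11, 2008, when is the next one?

May 14, 2008

May 2008 starts on a Thursday; its first Wednesday is the 7th, so the 2nd Wednesday is the 14th — May 14, 2008.
May 14, 2008 is after May 11, 2008, so that is the next one.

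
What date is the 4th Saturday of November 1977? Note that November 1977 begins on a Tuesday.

November 1977 begins on a Tuesday, so the first Saturday is November 5 (4 days later).
The 4th Saturday is 3 weeks later: 5 + 21 = 26.

November 26, 1977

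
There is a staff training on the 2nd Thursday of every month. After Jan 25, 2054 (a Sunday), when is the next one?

Jan 2054 starts on a Thursday; its first Thursday is the 1st, so the 2nd Thursday is the 8th — Jan 8, 2054.
That is not after Jan 25, 2054, so look at Feb 2054.
Feb 2054 starts on a Sunday; its first Thursday is the 5th, so the 2nd Thursday is the 12th — Feb 12, 2054.

Feb 12, 2054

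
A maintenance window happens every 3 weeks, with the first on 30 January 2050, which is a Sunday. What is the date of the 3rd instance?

The 3rd occurrence is 2 intervals after the first: 2 × 21 = 42 days after 30 January 2050.
January has 31 days — 1 day to the end of January leaves 41.
February has 28 days (13 left).
13 days into March → 13 March 2050.

13 March 2050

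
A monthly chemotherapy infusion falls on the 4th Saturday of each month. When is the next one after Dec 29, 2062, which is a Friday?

Dec 2062 starts on a Friday; its first Saturday is the 2nd, so the 4th Saturday is the 23rd — Dec 23, 2062.
That is not after Dec 29, 2062, so look at Jan 2063.
Jan 2063 starts on a Monday; its first Saturday is the 6th, so the 4th Saturday is the 27th — Jan 27, 2063.

Jan 27, 2063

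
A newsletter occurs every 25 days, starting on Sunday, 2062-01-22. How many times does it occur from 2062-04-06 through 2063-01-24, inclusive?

12

Occurrences land 25·i days after 2062-01-22 for i = 0, 1, 2, …
2062-04-06 is 74 days after the start; 74 ÷ 25 = 2 remainder 24; since the remainder is 24, round up to i = 3. First occurrence in the window: #4 on 2062-04-07 (3×25 = 75 days in).
2063-01-24 is 367 days after the start; 367 ÷ 25 = 14 remainder 17. Last occurrence in the window: #15 on 2063-01-07.
Occurrences #4 through #15: 12 in total.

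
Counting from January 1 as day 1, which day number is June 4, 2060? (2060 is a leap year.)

156

Days in months before June: 31 + 29 + 31 + 30 + 31 = 152.
Plus 4 days into June → day 156.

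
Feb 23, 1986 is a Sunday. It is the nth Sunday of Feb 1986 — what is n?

Day 23 falls in week ⌈23/7⌉ of the month.
Days 1–7 hold the 1st Sunday, 8–14 the 2nd, 15–21 the 3rd, 22–28 the 4th, 29–31 the 5th.
23 is in the range for the 4th.

4th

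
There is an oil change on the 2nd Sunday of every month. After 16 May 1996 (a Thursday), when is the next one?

9 June 1996

May 1996 starts on a Wednesday; its first Sunday is the 5th, so the 2nd Sunday is the 12th — 12 May 1996.
That is not after 16 May 1996, so look at June 1996.
June 1996 starts on a Saturday; its first Sunday is the 2nd, so the 2nd Sunday is the 9th — 9 June 1996.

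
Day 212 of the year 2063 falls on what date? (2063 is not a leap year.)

Jul 31, 2063

Jan has 31 days (212 − 31 = 181 remain).
Feb has 28 days (181 − 28 = 153 remain).
Mar has 31 days (153 − 31 = 122 remain).
Apr has 30 days (122 − 30 = 92 remain).
May has 31 days (92 − 31 = 61 remain).
Jun has 30 days (61 − 30 = 31 remain).
31 into Jul → Jul 31.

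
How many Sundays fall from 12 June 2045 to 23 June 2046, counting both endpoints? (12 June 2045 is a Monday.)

12 June 2045 is a Monday; the first Sunday on or after it is 18 June 2045 (6 days later).
From 18 June 2045 to 23 June 2046: 196 + 174 = 370 days (rest of 2045, to 23 June 2046 in 2046).
370 ÷ 7 = 52 full weeks with remainder 6, so 52 more Sundays after the first → 53.

53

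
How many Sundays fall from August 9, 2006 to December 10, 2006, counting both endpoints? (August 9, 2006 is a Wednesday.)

August 9, 2006 is a Wednesday; the first Sunday on or after it is August 13, 2006 (4 days later).
From August 13, 2006 to December 10, 2006: 18 + 30 + 31 + 30 + 10 = 119 days (rest of August, September, October, November, December).
119 ÷ 7 = 17 full weeks with remainder 0, so 17 more Sundays after the first → 18.

18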